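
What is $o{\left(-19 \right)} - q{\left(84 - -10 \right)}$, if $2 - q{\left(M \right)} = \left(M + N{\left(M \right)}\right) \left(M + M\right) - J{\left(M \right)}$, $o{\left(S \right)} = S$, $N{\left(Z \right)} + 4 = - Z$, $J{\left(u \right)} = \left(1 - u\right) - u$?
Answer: $-586$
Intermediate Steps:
$J{\left(u \right)} = 1 - 2 u$
$N{\left(Z \right)} = -4 - Z$
$q{\left(M \right)} = 3 + 6 M$ ($q{\left(M \right)} = 2 - \left(\left(M - \left(4 + M\right)\right) \left(M + M\right) - \left(1 - 2 M\right)\right) = 2 - \left(- 4 \cdot 2 M + \left(-1 + 2 M\right)\right) = 2 - \left(- 8 M + \left(-1 + 2 M\right)\right) = 2 - \left(-1 - 6 M\right) = 2 + \left(1 + 6 M\right) = 3 + 6 M$)
$o{\left(-19 \right)} - q{\left(84 - -10 \right)} = -19 - \left(3 + 6 \left(84 - -10\right)\right) = -19 - \left(3 + 6 \left(84 + 10\right)\right) = -19 - \left(3 + 6 \cdot 94\right) = -19 - \left(3 + 564\right) = -19 - 567 = -586$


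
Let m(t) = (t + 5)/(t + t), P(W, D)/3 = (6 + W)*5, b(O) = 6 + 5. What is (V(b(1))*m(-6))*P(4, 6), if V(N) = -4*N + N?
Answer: -825/2 ≈ -412.50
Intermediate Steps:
b(O) = 11
P(W, D) = 90 + 15*W (P(W, D) = 3*((6 + W)*5) = 3*(30 + 5*W) = 90 + 15*W)
m(t) = (5 + t)/(2*t) (m(t) = (5 + t)/((2*t)) = (5 + t)*(1/(2*t)) = (5 + t)/(2*t))
V(N) = -3*N
(V(b(1))*m(-6))*P(4, 6) = ((-3*11)*((½)*(5 - 6)/(-6)))*(90 + 15*4) = (-33*(-1)*(-1)/(2*6))*(90 + 60) = -33*1/12*150 = -11/4*150 = -825/2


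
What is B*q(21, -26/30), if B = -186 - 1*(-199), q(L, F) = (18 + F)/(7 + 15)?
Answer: 3341/330 ≈ 10.124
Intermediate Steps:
q(L, F) = 9/11 + F/22 (q(L, F) = (18 + F)/22 = (18 + F)*(1/22) = 9/11 + F/22)
B = 13 (B = -186 + 199 = 13)
B*q(21, -26/30) = 13*(9/11 + (-26/30)/22) = 13*(9/11 + (-26*1/30)/22) = 13*(9/11 + (1/22)*(-13/15)) = 13*(9/11 - 13/330) = 13*(257/330) = 3341/330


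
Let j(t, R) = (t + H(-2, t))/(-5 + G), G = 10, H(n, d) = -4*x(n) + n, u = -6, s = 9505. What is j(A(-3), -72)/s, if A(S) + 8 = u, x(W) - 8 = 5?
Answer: -68/47525 ≈ -0.0014308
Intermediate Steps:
x(W) = 13 (x(W) = 8 + 5 = 13)
H(n, d) = -52 + n (H(n, d) = -4*13 + n = -52 + n)
A(S) = -14 (A(S) = -8 - 6 = -14)
j(t, R) = -54/5 + t/5 (j(t, R) = (t + (-52 - 2))/(-5 + 10) = (t - 54)/5 = (-54 + t)*(1/5) = -54/5 + t/5)
j(A(-3), -72)/s = (-54/5 + (1/5)*(-14))/9505 = (-54/5 - 14/5)*(1/9505) = -68/5*1/9505 = -68/47525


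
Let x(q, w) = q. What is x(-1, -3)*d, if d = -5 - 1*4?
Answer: 9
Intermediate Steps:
d = -9 (d = -5 - 4 = -9)
x(-1, -3)*d = -1*(-9) = 9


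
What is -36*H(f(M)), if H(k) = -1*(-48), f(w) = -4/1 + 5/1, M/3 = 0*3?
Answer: -1728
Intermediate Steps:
M = 0 (M = 3*(0*3) = 3*0 = 0)
f(w) = 1 (f(w) = -4*1 + 5*1 = -4 + 5 = 1)
H(k) = 48
-36*H(f(M)) = -36*48 = -1728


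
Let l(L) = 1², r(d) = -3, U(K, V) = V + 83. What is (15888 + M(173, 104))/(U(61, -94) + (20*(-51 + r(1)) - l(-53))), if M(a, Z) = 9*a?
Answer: -5815/364 ≈ -15.975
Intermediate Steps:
U(K, V) = 83 + V
l(L) = 1
(15888 + M(173, 104))/(U(61, -94) + (20*(-51 + r(1)) - l(-53))) = (15888 + 9*173)/((83 - 94) + (20*(-51 - 3) - 1*1)) = (15888 + 1557)/(-11 + (20*(-54) - 1)) = 17445/(-11 + (-1080 - 1)) = 17445/(-11 - 1081) = 17445/(-1092) = 17445*(-1/1092) = -5815/364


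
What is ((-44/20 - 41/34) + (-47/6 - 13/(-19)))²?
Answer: 2615197321/23474025 ≈ 111.41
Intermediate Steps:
((-44/20 - 41/34) + (-47/6 - 13/(-19)))² = ((-44*1/20 - 41*1/34) + (-47*⅙ - 13*(-1/19)))² = ((-11/5 - 41/34) + (-47/6 + 13/19))² = (-579/170 - 815/114)² = (-51139/4845)² = 2615197321/23474025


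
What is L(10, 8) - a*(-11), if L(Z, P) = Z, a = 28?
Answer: 318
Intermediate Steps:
L(10, 8) - a*(-11) = 10 - 28*(-11) = 10 - 1*(-308) = 10 + 308 = 318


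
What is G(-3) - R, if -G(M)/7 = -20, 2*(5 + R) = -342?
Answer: 316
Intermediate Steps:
R = -176 (R = -5 + (½)*(-342) = -5 - 171 = -176)
G(M) = 140 (G(M) = -7*(-20) = 140)
G(-3) - R = 140 - 1*(-176) = 140 + 176 = 316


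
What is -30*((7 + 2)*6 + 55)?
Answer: -3270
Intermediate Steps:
-30*((7 + 2)*6 + 55) = -30*(9*6 + 55) = -30*(54 + 55) = -30*109 = -3270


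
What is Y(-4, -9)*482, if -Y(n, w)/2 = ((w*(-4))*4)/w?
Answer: 15424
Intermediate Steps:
Y(n, w) = 32 (Y(n, w) = -2*(w*(-4))*4/w = -2*-4*w*4/w = -2*(-16*w)/w = -2*(-16) = 32)
Y(-4, -9)*482 = 32*482 = 15424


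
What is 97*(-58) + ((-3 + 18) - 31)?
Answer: -5642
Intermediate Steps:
97*(-58) + ((-3 + 18) - 31) = -5626 + (15 - 31) = -5626 - 16 = -5642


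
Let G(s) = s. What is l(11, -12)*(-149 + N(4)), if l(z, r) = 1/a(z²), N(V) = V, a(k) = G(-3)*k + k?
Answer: 145/242 ≈ 0.59917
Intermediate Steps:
a(k) = -2*k (a(k) = -3*k + k = -2*k)
l(z, r) = -1/(2*z²) (l(z, r) = 1/(-2*z²) = -1/(2*z²))
l(11, -12)*(-149 + N(4)) = (-½/11²)*(-149 + 4) = -½*1/121*(-145) = -1/242*(-145) = 145/242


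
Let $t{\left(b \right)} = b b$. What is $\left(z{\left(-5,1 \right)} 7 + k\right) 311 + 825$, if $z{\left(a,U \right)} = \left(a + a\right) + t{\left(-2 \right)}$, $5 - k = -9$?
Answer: $-7883$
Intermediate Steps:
$k = 14$ ($k = 5 - -9 = 5 + 9 = 14$)
$t{\left(b \right)} = b^{2}$
$z{\left(a,U \right)} = 4 + 2 a$ ($z{\left(a,U \right)} = \left(a + a\right) + \left(-2\right)^{2} = 2 a + 4 = 4 + 2 a$)
$\left(z{\left(-5,1 \right)} 7 + k\right) 311 + 825 = \left(\left(4 + 2 \left(-5\right)\right) 7 + 14\right) 311 + 825 = \left(\left(4 - 10\right) 7 + 14\right) 311 + 825 = \left(\left(-6\right) 7 + 14\right) 311 + 825 = \left(-42 + 14\right) 311 + 825 = \left(-28\right) 311 + 825 = -8708 + 825 = -7883$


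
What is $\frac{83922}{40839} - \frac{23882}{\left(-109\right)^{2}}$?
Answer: $\frac{7253428}{161736053} \approx 0.044847$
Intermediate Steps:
$\frac{83922}{40839} - \frac{23882}{\left(-109\right)^{2}} = 83922 \cdot \frac{1}{40839} - \frac{23882}{11881} = \frac{27974}{13613} - \frac{23882}{11881} = \frac{7253428}{161736053}$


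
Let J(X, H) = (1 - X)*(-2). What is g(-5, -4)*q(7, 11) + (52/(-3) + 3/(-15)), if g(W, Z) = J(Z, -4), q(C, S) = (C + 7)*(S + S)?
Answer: -46463/15 ≈ -3097.5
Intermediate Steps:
q(C, S) = 2*S*(7 + C) (q(C, S) = (7 + C)*(2*S) = 2*S*(7 + C))
J(X, H) = -2 + 2*X
g(W, Z) = -2 + 2*Z
g(-5, -4)*q(7, 11) + (52/(-3) + 3/(-15)) = (-2 + 2*(-4))*(2*11*(7 + 7)) + (52/(-3) + 3/(-15)) = (-2 - 8)*(2*11*14) + (52*(-⅓) + 3*(-1/15)) = -10*308 + (-52/3 - ⅕) = -3080 - 263/15 = -46463/15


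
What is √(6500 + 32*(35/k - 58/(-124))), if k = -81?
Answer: 2*√126513821/279 ≈ 80.630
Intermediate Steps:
√(6500 + 32*(35/k - 58/(-124))) = √(6500 + 32*(35/(-81) - 58/(-124))) = √(6500 + 32*(35*(-1/81) - 58*(-1/124))) = √(6500 + 32*(-35/81 + 29/62)) = √(6500 + 32*(179/5022)) = √(6500 + 2864/2511) = √(16324364/2511) = 2*√126513821/279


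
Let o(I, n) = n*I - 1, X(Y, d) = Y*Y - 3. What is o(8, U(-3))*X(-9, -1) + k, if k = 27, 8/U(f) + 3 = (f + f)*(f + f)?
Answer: 1103/11 ≈ 100.27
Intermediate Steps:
X(Y, d) = -3 + Y**2 (X(Y, d) = Y**2 - 3 = -3 + Y**2)
U(f) = 8/(-3 + 4*f**2) (U(f) = 8/(-3 + (f + f)*(f + f)) = 8/(-3 + (2*f)*(2*f)) = 8/(-3 + 4*f**2))
o(I, n) = -1 + I*n (o(I, n) = I*n - 1 = -1 + I*n)
o(8, U(-3))*X(-9, -1) + k = (-1 + 8*(8/(-3 + 4*(-3)**2)))*(-3 + (-9)**2) + 27 = (-1 + 8*(8/(-3 + 4*9)))*(-3 + 81) + 27 = (-1 + 8*(8/(-3 + 36)))*78 + 27 = (-1 + 8*(8/33))*78 + 27 = (-1 + 64/33)*78 + 27 = (31/33)*78 + 27 = 806/11 + 27 = 1103/11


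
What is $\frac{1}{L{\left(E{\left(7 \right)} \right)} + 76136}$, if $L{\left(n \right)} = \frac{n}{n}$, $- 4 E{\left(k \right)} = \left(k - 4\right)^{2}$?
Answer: $\frac{1}{76137} \approx 1.3134 \cdot 10^{-5}$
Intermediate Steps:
$E{\left(k \right)} = - \frac{\left(-4 + k\right)^{2}}{4}$ ($E{\left(k \right)} = - \frac{\left(k - 4\right)^{2}}{4} = - \frac{\left(-4 + k\right)^{2}}{4}$)
$L{\left(n \right)} = 1$
$\frac{1}{L{\left(E{\left(7 \right)} \right)} + 76136} = \frac{1}{1 + 76136} = \frac{1}{76137}$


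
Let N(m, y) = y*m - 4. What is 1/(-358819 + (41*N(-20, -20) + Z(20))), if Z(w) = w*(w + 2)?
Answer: -1/342143 ≈ -2.9228e-6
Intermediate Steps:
N(m, y) = -4 + m*y (N(m, y) = m*y - 4 = -4 + m*y)
Z(w) = w*(2 + w)
1/(-358819 + (41*N(-20, -20) + Z(20))) = 1/(-358819 + (41*(-4 - 20*(-20)) + 20*(2 + 20))) = 1/(-358819 + (41*(-4 + 400) + 20*22)) = 1/(-358819 + (41*396 + 440)) = 1/(-358819 + (16236 + 440)) = 1/(-358819 + 16676) = 1/(-342143) = -1/342143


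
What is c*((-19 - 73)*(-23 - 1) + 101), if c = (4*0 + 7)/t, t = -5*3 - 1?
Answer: -16163/16 ≈ -1010.2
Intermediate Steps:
t = -16 (t = -15 - 1 = -16)
c = -7/16 (c = (4*0 + 7)/(-16) = (0 + 7)*(-1/16) = 7*(-1/16) = -7/16 ≈ -0.43750)
c*((-19 - 73)*(-23 - 1) + 101) = -7*((-19 - 73)*(-23 - 1) + 101)/16 = -7*(-92*(-24) + 101)/16 = -7*(2208 + 101)/16 = -7/16*2309 = -16163/16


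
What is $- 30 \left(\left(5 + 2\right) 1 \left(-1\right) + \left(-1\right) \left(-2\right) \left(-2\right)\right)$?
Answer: $330$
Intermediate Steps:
$- 30 \left(\left(5 + 2\right) 1 \left(-1\right) + \left(-1\right) \left(-2\right) \left(-2\right)\right) = - 30 \left(7 \cdot 1 \left(-1\right) + 2 \left(-2\right)\right) = - 30 \left(7 \left(-1\right) - 4\right) = - 30 \left(-7 - 4\right) = \left(-30\right) \left(-11\right) = 330$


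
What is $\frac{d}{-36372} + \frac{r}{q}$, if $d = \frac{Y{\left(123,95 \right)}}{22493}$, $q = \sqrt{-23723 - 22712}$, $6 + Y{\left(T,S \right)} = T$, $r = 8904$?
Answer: $- \frac{39}{272705132} - \frac{8904 i \sqrt{46435}}{46435} \approx -1.4301 \cdot 10^{-7} - 41.32 i$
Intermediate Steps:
$Y{\left(T,S \right)} = -6 + T$
$q = i \sqrt{46435}$ ($q = \sqrt{-46435} = i \sqrt{46435} \approx 215.49 i$)
$d = \frac{117}{22493}$ ($d = \frac{-6 + 123}{22493} = 117 \cdot \frac{1}{22493} = \frac{117}{22493} \approx 0.0052016$)
$\frac{d}{-36372} + \frac{r}{q} = \frac{117}{22493 \left(-36372\right)} + \frac{8904}{i \sqrt{46435}} = \frac{117}{22493} \left(- \frac{1}{36372}\right) + 8904 \left(- \frac{i \sqrt{46435}}{46435}\right) = - \frac{39}{272705132} - \frac{8904 i \sqrt{46435}}{46435}$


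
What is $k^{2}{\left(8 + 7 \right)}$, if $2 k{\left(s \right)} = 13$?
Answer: $\frac{169}{4} \approx 42.25$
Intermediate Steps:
$k{\left(s \right)} = \frac{13}{2}$ ($k{\left(s \right)} = \frac{1}{2} \cdot 13 = \frac{13}{2}$)
$k^{2}{\left(8 + 7 \right)} = \left(\frac{13}{2}\right)^{2} = \frac{169}{4}$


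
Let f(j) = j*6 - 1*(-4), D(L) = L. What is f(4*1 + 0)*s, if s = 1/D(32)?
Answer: 7/8 ≈ 0.87500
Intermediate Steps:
f(j) = 4 + 6*j (f(j) = 6*j + 4 = 4 + 6*j)
s = 1/32 ≈ 0.031250
f(4*1 + 0)*s = (4 + 6*(4*1 + 0))*(1/32) = (4 + 6*(4 + 0))*(1/32) = (4 + 6*4)*(1/32) = (4 + 24)*(1/32) = 28*(1/32) = 7/8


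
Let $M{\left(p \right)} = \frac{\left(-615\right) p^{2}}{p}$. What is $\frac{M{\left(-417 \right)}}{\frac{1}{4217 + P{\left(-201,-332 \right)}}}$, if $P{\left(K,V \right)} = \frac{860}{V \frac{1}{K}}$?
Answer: $\frac{100844773830}{83} \approx 1.215 \cdot 10^{9}$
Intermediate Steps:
$P{\left(K,V \right)} = \frac{860 K}{V}$ ($P{\left(K,V \right)} = 860 \frac{K}{V} = \frac{860 K}{V}$)
$M{\left(p \right)} = - 615 p$
$\frac{M{\left(-417 \right)}}{\frac{1}{4217 + P{\left(-201,-332 \right)}}} = \frac{\left(-615\right) \left(-417\right)}{\frac{1}{4217 + 860 \left(-201\right) \frac{1}{-332}}} = \frac{256455}{\frac{1}{4217 + 860 \left(-201\right) \left(- \frac{1}{332}\right)}} = \frac{256455}{\frac{1}{4217 + \frac{43215}{83}}} = \frac{256455}{\frac{1}{\frac{393226}{83}}} = \frac{256455}{\frac{83}{393226}} = 256455 \cdot \frac{393226}{83} = \frac{100844773830}{83}$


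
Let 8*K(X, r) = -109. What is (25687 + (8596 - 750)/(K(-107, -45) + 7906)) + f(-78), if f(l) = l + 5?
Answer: 1617305114/63139 ≈ 25615.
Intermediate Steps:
f(l) = 5 + l
K(X, r) = -109/8 (K(X, r) = (⅛)*(-109) = -109/8)
(25687 + (8596 - 750)/(K(-107, -45) + 7906)) + f(-78) = (25687 + (8596 - 750)/(-109/8 + 7906)) + (5 - 78) = (25687 + 7846/(63139/8)) - 73 = (25687 + 7846*(8/63139)) - 73 = (25687 + 62768/63139) - 73 = 1621914261/63139 - 73 = 1617305114/63139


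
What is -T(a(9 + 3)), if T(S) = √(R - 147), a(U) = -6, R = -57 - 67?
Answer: -I*√271 ≈ -16.462*I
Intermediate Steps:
R = -124
T(S) = I*√271 (T(S) = √(-124 - 147) = √(-271) = I*√271)
-T(a(9 + 3)) = -I*√271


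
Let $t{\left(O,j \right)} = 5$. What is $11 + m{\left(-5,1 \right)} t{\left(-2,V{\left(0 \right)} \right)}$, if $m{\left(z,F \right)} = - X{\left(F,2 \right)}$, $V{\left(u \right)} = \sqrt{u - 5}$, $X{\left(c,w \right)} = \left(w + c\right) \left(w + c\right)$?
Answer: $-34$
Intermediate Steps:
$X{\left(c,w \right)} = \left(c + w\right)^{2}$ ($X{\left(c,w \right)} = \left(c + w\right) \left(c + w\right) = \left(c + w\right)^{2}$)
$V{\left(u \right)} = \sqrt{-5 + u}$
$m{\left(z,F \right)} = - \left(2 + F\right)^{2}$ ($m{\left(z,F \right)} = - \left(F + 2\right)^{2} = - \left(2 + F\right)^{2}$)
$11 + m{\left(-5,1 \right)} t{\left(-2,V{\left(0 \right)} \right)} = 11 + - \left(2 + 1\right)^{2} \cdot 5 = 11 + - 3^{2} \cdot 5 = 11 + \left(-1\right) 9 \cdot 5 = 11 - 45 = -34$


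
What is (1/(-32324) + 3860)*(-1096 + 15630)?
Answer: 906708233613/16162 ≈ 5.6101e+7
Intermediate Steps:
(1/(-32324) + 3860)*(-1096 + 15630) = (-1/32324 + 3860)*14534 = (124770639/32324)*14534 = 906708233613/16162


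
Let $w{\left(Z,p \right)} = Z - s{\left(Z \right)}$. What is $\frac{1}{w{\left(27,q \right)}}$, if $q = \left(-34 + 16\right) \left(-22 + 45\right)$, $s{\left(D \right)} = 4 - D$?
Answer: $\frac{1}{50} \approx 0.02$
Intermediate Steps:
$q = -414$ ($q = \left(-18\right) 23 = -414$)
$w{\left(Z,p \right)} = -4 + 2 Z$ ($w{\left(Z,p \right)} = Z - \left(4 - Z\right) = Z + \left(-4 + Z\right) = -4 + 2 Z$)
$\frac{1}{w{\left(27,q \right)}} = \frac{1}{-4 + 2 \cdot 27} = \frac{1}{-4 + 54} = \frac{1}{50}$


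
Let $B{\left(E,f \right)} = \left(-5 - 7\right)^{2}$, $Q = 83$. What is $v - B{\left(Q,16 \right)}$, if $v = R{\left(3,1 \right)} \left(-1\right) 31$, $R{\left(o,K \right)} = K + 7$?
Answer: $-392$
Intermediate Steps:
$R{\left(o,K \right)} = 7 + K$
$B{\left(E,f \right)} = 144$ ($B{\left(E,f \right)} = \left(-12\right)^{2} = 144$)
$v = -248$ ($v = \left(7 + 1\right) \left(-1\right) 31 = 8 \left(-1\right) 31 = \left(-8\right) 31 = -248$)
$v - B{\left(Q,16 \right)} = -248 - 144 = -392$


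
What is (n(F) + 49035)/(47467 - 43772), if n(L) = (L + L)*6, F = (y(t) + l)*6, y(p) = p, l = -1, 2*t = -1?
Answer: 48927/3695 ≈ 13.241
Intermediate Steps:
t = -½ (t = (½)*(-1) = -½ ≈ -0.50000)
F = -9 (F = (-½ - 1)*6 = -3/2*6 = -9)
n(L) = 12*L (n(L) = (2*L)*6 = 12*L)
(n(F) + 49035)/(47467 - 43772) = (12*(-9) + 49035)/(47467 - 43772) = (-108 + 49035)/3695 = 48927*(1/3695) = 48927/3695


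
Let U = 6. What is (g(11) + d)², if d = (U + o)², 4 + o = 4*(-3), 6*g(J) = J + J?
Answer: 96721/9 ≈ 10747.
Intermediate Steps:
g(J) = J/3 (g(J) = (J + J)/6 = (2*J)/6 = J/3)
o = -16 (o = -4 + 4*(-3) = -4 - 12 = -16)
d = 100 (d = (6 - 16)² = (-10)² = 100)
(g(11) + d)² = ((⅓)*11 + 100)² = (11/3 + 100)² = (311/3)² = 96721/9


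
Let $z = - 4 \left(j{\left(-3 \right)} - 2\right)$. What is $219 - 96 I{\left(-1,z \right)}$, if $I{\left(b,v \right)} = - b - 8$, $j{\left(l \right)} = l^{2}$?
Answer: $891$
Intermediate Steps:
$z = -28$ ($z = - 4 \left(\left(-3\right)^{2} - 2\right) = - 4 \left(9 - 2\right) = \left(-4\right) 7 = -28$)
$I{\left(b,v \right)} = -8 - b$ ($I{\left(b,v \right)} = - b - 8 = -8 - b$)
$219 - 96 I{\left(-1,z \right)} = 219 - 96 \left(-8 - -1\right) = 219 - 96 \left(-8 + 1\right) = 219 - -672 = 219 + 672 = 891$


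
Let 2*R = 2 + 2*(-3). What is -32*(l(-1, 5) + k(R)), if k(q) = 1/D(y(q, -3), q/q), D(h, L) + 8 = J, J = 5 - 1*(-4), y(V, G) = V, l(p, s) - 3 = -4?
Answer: 0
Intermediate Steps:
l(p, s) = -1 (l(p, s) = 3 - 4 = -1)
R = -2 (R = (2 + 2*(-3))/2 = (2 - 6)/2 = (1/2)*(-4) = -2)
J = 9 (J = 5 + 4 = 9)
D(h, L) = 1 (D(h, L) = -8 + 9 = 1)
k(q) = 1 (k(q) = 1/1 = 1)
-32*(l(-1, 5) + k(R)) = -32*(-1 + 1) = -32*0 = 0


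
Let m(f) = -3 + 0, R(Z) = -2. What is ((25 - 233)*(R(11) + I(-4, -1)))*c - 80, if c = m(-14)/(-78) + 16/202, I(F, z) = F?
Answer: 6752/101 ≈ 66.851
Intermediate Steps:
m(f) = -3
c = 309/2626 (c = -3/(-78) + 16/202 = -3*(-1/78) + 16*(1/202) = 1/26 + 8/101 = 309/2626 ≈ 0.11767)
((25 - 233)*(R(11) + I(-4, -1)))*c - 80 = ((25 - 233)*(-2 - 4))*(309/2626) - 80 = -208*(-6)*(309/2626) - 80 = 1248*(309/2626) - 80 = 14832/101 - 80 = 6752/101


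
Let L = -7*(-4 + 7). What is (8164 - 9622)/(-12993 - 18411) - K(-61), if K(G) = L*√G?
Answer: 243/5234 + 21*I*√61 ≈ 0.046427 + 164.02*I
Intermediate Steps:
L = -21 (L = -7*3 = -21)
K(G) = -21*√G
(8164 - 9622)/(-12993 - 18411) - K(-61) = (8164 - 9622)/(-12993 - 18411) - (-21)*√(-61) = -1458/(-31404) - (-21)*I*√61 = -1458*(-1/31404) - (-21)*I*√61 = 243/5234 + 21*I*√61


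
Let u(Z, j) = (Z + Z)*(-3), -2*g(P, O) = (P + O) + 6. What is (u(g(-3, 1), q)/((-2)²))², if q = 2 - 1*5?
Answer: 9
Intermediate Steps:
q = -3 (q = 2 - 5 = -3)
g(P, O) = -3 - O/2 - P/2 (g(P, O) = -((P + O) + 6)/2 = -((O + P) + 6)/2 = -(6 + O + P)/2 = -3 - O/2 - P/2)
u(Z, j) = -6*Z (u(Z, j) = (2*Z)*(-3) = -6*Z)
(u(g(-3, 1), q)/((-2)²))² = ((-6*(-3 - ½*1 - ½*(-3)))/((-2)²))² = (-6*(-3 - ½ + 3/2)/4)² = (-6*(-2)*(¼))² = (12*(¼))² = 3² = 9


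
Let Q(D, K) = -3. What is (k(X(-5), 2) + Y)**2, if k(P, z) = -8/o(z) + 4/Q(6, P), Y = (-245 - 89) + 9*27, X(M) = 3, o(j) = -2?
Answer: 70225/9 ≈ 7802.8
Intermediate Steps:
Y = -91 (Y = -334 + 243 = -91)
k(P, z) = 8/3 (k(P, z) = -8/(-2) + 4/(-3) = -8*(-1/2) + 4*(-1/3) = 4 - 4/3 = 8/3)
(k(X(-5), 2) + Y)**2 = (8/3 - 91)**2 = (-265/3)**2 = 70225/9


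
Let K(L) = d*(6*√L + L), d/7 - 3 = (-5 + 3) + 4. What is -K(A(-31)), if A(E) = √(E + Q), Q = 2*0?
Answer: -210*31^(¼)*√I - 35*I*√31 ≈ -350.38 - 545.26*I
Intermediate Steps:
Q = 0
A(E) = √E (A(E) = √(E + 0) = √E)
d = 35 (d = 21 + 7*((-5 + 3) + 4) = 21 + 7*(-2 + 4) = 21 + 7*2 = 21 + 14 = 35)
K(L) = 35*L + 210*√L (K(L) = 35*(6*√L + L) = 35*(L + 6*√L) = 35*L + 210*√L)
-K(A(-31)) = -(35*√(-31) + 210*√(√(-31))) = -(35*(I*√31) + 210*√(I*√31)) = -(35*I*√31 + 210*(31^(¼)*√I)) = -(35*I*√31 + 210*31^(¼)*√I) = -210*31^(¼)*√I - 35*I*√31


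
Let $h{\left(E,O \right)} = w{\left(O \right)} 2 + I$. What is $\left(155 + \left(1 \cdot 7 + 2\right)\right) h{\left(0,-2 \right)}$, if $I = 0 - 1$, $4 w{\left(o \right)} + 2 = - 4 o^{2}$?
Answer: $-1640$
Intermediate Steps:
$w{\left(o \right)} = - \frac{1}{2} - o^{2}$ ($w{\left(o \right)} = - \frac{1}{2} + \frac{\left(-4\right) o^{2}}{4} = - \frac{1}{2} - o^{2}$)
$I = -1$ ($I = 0 - 1 = -1$)
$h{\left(E,O \right)} = -2 - 2 O^{2}$ ($h{\left(E,O \right)} = \left(- \frac{1}{2} - O^{2}\right) 2 - 1 = \left(-1 - 2 O^{2}\right) - 1 = -2 - 2 O^{2}$)
$\left(155 + \left(1 \cdot 7 + 2\right)\right) h{\left(0,-2 \right)} = \left(155 + \left(1 \cdot 7 + 2\right)\right) \left(-2 - 2 \left(-2\right)^{2}\right) = \left(155 + \left(7 + 2\right)\right) \left(-2 - 8\right) = \left(155 + 9\right) \left(-2 - 8\right) = 164 \left(-10\right) = -1640$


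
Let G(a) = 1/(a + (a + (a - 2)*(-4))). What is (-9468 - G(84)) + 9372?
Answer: -15359/160 ≈ -95.994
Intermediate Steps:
G(a) = 1/(8 - 2*a) (G(a) = 1/(a + (a + (-2 + a)*(-4))) = 1/(a + (a + (8 - 4*a))) = 1/(a + (8 - 3*a)) = 1/(8 - 2*a))
(-9468 - G(84)) + 9372 = (-9468 - (-1)/(-8 + 2*84)) + 9372 = (-9468 - (-1)/(-8 + 168)) + 9372 = (-9468 - (-1)/160) + 9372 = (-9468 - 1*(-1/160)) + 9372 = (-9468 + 1/160) + 9372 = -1514879/160 + 9372 = -15359/160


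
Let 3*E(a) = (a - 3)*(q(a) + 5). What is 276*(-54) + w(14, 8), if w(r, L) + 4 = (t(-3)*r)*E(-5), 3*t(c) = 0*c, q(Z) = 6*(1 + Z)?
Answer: -14908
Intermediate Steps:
q(Z) = 6 + 6*Z
t(c) = 0 (t(c) = (0*c)/3 = (⅓)*0 = 0)
E(a) = (-3 + a)*(11 + 6*a)/3 (E(a) = ((a - 3)*((6 + 6*a) + 5))/3 = ((-3 + a)*(11 + 6*a))/3 = (-3 + a)*(11 + 6*a)/3)
w(r, L) = -4 (w(r, L) = -4 + (0*r)*(-11 + 2*(-5)² - 7/3*(-5)) = -4 + 0*(-11 + 2*25 + 35/3) = -4 + 0*(-11 + 50 + 35/3) = -4 + 0*(152/3) = -4 + 0 = -4)
276*(-54) + w(14, 8) = 276*(-54) - 4 = -14904 - 4 = -14908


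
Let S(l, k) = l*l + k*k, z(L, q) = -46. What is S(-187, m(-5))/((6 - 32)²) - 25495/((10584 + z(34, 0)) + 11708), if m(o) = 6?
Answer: 380743305/7519148 ≈ 50.636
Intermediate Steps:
S(l, k) = k² + l² (S(l, k) = l² + k² = k² + l²)
S(-187, m(-5))/((6 - 32)²) - 25495/((10584 + z(34, 0)) + 11708) = (6² + (-187)²)/((6 - 32)²) - 25495/((10584 - 46) + 11708) = (36 + 34969)/((-26)²) - 25495/(10538 + 11708) = 35005/676 - 25495/22246 = 380743305/7519148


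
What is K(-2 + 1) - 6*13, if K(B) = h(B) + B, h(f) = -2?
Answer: -81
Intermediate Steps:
K(B) = -2 + B
K(-2 + 1) - 6*13 = (-2 + (-2 + 1)) - 6*13 = (-2 - 1) - 78 = -3 - 78 = -81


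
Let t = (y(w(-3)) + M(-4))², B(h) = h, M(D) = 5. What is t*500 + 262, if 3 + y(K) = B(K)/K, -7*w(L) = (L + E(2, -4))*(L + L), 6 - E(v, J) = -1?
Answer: 4762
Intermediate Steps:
E(v, J) = 7 (E(v, J) = 6 - 1*(-1) = 6 + 1 = 7)
w(L) = -2*L*(7 + L)/7 (w(L) = -(L + 7)*(L + L)/7 = -(7 + L)*2*L/7 = -2*L*(7 + L)/7)
y(K) = -2 (y(K) = -3 + K/K = -3 + 1 = -2)
t = 9 (t = (-2 + 5)² = 3² = 9)
t*500 + 262 = 9*500 + 262 = 4500 + 262 = 4762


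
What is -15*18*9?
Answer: -2430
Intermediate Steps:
-15*18*9 = -270*9 = -2430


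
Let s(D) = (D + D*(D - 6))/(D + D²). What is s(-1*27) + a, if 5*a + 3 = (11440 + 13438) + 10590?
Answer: 92225/13 ≈ 7094.2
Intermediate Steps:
a = 7093 (a = -⅗ + ((11440 + 13438) + 10590)/5 = -⅗ + (24878 + 10590)/5 = -⅗ + (⅕)*35468 = -⅗ + 35468/5 = 7093)
s(D) = (D + D*(-6 + D))/(D + D²)
s(-1*27) + a = (-5 - 1*27)/(1 - 1*27) + 7093 = (-5 - 27)/(1 - 27) + 7093 = -32/(-26) + 7093 = -1/26*(-32) + 7093 = 16/13 + 7093 = 92225/13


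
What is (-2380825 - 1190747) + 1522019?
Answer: -2049553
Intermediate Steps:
(-2380825 - 1190747) + 1522019 = -3571572 + 1522019 = -2049553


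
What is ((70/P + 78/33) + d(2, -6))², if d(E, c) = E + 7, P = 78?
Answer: 27667600/184041 ≈ 150.33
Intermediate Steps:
d(E, c) = 7 + E
((70/P + 78/33) + d(2, -6))² = ((70/78 + 78/33) + (7 + 2))² = ((70*(1/78) + 78*(1/33)) + 9)² = ((35/39 + 26/11) + 9)² = (1399/429 + 9)² = (5260/429)² = 27667600/184041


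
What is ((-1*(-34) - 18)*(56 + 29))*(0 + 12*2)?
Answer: 32640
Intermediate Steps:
((-1*(-34) - 18)*(56 + 29))*(0 + 12*2) = ((34 - 18)*85)*(0 + 24) = (16*85)*24 = 1360*24 = 32640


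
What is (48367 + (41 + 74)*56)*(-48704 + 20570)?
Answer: -1541940138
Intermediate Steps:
(48367 + (41 + 74)*56)*(-48704 + 20570) = (48367 + 115*56)*(-28134) = (48367 + 6440)*(-28134) = 54807*(-28134) = -1541940138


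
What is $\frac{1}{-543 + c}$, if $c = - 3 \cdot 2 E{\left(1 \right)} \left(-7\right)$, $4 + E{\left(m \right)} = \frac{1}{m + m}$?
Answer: $- \frac{1}{690} \approx -0.0014493$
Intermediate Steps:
$E{\left(m \right)} = -4 + \frac{1}{2 m}$ ($E{\left(m \right)} = -4 + \frac{1}{m + m} = -4 + \frac{1}{2 m}$)
$c = -147$ ($c = - 3 \cdot 2 \left(-4 + \frac{1}{2 \cdot 1}\right) \left(-7\right) = - 3 \cdot 2 \left(-4 + \frac{1}{2} \cdot 1\right) \left(-7\right) = - 3 \cdot 2 \left(-4 + \frac{1}{2}\right) \left(-7\right) = - 3 \cdot 2 \left(- \frac{7}{2}\right) \left(-7\right) = \left(-3\right) \left(-7\right) \left(-7\right) = 21 \left(-7\right) = -147$)
$\frac{1}{-543 + c} = \frac{1}{-543 - 147} = \frac{1}{-690} = - \frac{1}{690}$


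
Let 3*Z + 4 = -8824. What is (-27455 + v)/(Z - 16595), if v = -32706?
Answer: 180483/58613 ≈ 3.0792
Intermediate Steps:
Z = -8828/3 (Z = -4/3 + (⅓)*(-8824) = -4/3 - 8824/3 = -8828/3 ≈ -2942.7)
(-27455 + v)/(Z - 16595) = (-27455 - 32706)/(-8828/3 - 16595) = -60161/(-58613/3) = -60161*(-3/58613) = 180483/58613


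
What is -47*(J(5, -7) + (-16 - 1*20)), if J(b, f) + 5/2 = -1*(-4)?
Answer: 3243/2 ≈ 1621.5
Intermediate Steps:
J(b, f) = 3/2 (J(b, f) = -5/2 - 1*(-4) = -5/2 + 4 = 3/2)
-47*(J(5, -7) + (-16 - 1*20)) = -47*(3/2 + (-16 - 1*20)) = -47*(3/2 + (-16 - 20)) = -47*(3/2 - 36) = -47*(-69/2) = 3243/2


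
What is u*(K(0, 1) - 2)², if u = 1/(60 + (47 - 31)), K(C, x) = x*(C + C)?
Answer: 1/19 ≈ 0.052632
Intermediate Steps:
K(C, x) = 2*C*x (K(C, x) = x*(2*C) = 2*C*x)
u = 1/76 (u = 1/(60 + 16) = 1/76 ≈ 0.013158)
u*(K(0, 1) - 2)² = (2*0*1 - 2)²/76 = (0 - 2)²/76 = (1/76)*(-2)² = (1/76)*4 = 1/19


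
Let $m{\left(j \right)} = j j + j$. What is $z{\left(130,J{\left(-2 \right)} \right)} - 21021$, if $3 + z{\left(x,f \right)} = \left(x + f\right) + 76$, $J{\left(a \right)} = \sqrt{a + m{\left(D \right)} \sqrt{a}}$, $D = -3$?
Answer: $-20818 + \sqrt{-2 + 6 i \sqrt{2}} \approx -20816.0 + 2.3149 i$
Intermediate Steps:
$m{\left(j \right)} = j + j^{2}$ ($m{\left(j \right)} = j^{2} + j = j + j^{2}$)
$J{\left(a \right)} = \sqrt{a + 6 \sqrt{a}}$ ($J{\left(a \right)} = \sqrt{a + - 3 \left(1 - 3\right) \sqrt{a}} = \sqrt{a + \left(-3\right) \left(-2\right) \sqrt{a}} = \sqrt{a + 6 \sqrt{a}}$)
$z{\left(x,f \right)} = 73 + f + x$ ($z{\left(x,f \right)} = -3 + \left(\left(x + f\right) + 76\right) = -3 + \left(\left(f + x\right) + 76\right) = -3 + \left(76 + f + x\right) = 73 + f + x$)
$z{\left(130,J{\left(-2 \right)} \right)} - 21021 = \left(73 + \sqrt{-2 + 6 \sqrt{-2}} + 130\right) - 21021 = \left(73 + \sqrt{-2 + 6 i \sqrt{2}} + 130\right) - 21021 = \left(203 + \sqrt{-2 + 6 i \sqrt{2}}\right) - 21021 = -20818 + \sqrt{-2 + 6 i \sqrt{2}}$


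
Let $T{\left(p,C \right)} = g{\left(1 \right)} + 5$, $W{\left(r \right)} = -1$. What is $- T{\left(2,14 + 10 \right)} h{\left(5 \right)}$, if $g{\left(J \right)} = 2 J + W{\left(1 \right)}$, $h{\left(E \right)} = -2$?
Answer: $12$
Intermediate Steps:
$g{\left(J \right)} = -1 + 2 J$ ($g{\left(J \right)} = 2 J - 1 = -1 + 2 J$)
$T{\left(p,C \right)} = 6$ ($T{\left(p,C \right)} = \left(-1 + 2 \cdot 1\right) + 5 = \left(-1 + 2\right) + 5 = 1 + 5 = 6$)
$- T{\left(2,14 + 10 \right)} h{\left(5 \right)} = \left(-1\right) 6 \left(-2\right) = \left(-6\right) \left(-2\right) = 12$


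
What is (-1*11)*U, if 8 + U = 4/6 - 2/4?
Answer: 517/6 ≈ 86.167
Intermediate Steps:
U = -47/6 (U = -8 + (4/6 - 2/4) = -8 + (4*(1/6) - 2*1/4) = -8 + (2/3 - 1/2) = -8 + 1/6 = -47/6 ≈ -7.8333)
(-1*11)*U = -1*11*(-47/6) = -11*(-47/6) = 517/6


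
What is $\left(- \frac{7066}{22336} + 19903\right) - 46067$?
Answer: $- \frac{292203085}{11168} \approx -26164.0$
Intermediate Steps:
$\left(- \frac{7066}{22336} + 19903\right) - 46067 = \left(\left(-7066\right) \frac{1}{22336} + 19903\right) - 46067 = \left(- \frac{3533}{11168} + 19903\right) - 46067 = \frac{222273171}{11168} - 46067 = - \frac{292203085}{11168}$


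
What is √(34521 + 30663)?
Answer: 4*√4074 ≈ 255.31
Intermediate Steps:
√(34521 + 30663) = √65184 = 4*√4074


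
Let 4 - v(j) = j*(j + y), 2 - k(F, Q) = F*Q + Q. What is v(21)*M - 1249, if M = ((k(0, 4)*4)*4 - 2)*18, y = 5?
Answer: 330455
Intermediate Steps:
k(F, Q) = 2 - Q - F*Q (k(F, Q) = 2 - (F*Q + Q) = 2 - (Q + F*Q) = 2 + (-Q - F*Q) = 2 - Q - F*Q)
v(j) = 4 - j*(5 + j) (v(j) = 4 - j*(j + 5) = 4 - j*(5 + j))
M = -612 (M = (((2 - 1*4 - 1*0*4)*4)*4 - 2)*18 = (((2 - 4 + 0)*4)*4 - 2)*18 = (-2*4*4 - 2)*18 = (-8*4 - 2)*18 = (-32 - 2)*18 = -34*18 = -612)
v(21)*M - 1249 = (4 - 1*21**2 - 5*21)*(-612) - 1249 = (4 - 1*441 - 105)*(-612) - 1249 = (4 - 441 - 105)*(-612) - 1249 = -542*(-612) - 1249 = 331704 - 1249 = 330455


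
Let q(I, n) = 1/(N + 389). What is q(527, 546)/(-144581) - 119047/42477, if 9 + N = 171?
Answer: -9483775845634/3383893292487 ≈ -2.8026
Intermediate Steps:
N = 162 (N = -9 + 171 = 162)
q(I, n) = 1/551 (q(I, n) = 1/(162 + 389) = 1/551)
q(527, 546)/(-144581) - 119047/42477 = (1/551)/(-144581) - 119047/42477 = (1/551)*(-1/144581) - 119047*1/42477 = -1/79664131 - 119047/42477 = -9483775845634/3383893292487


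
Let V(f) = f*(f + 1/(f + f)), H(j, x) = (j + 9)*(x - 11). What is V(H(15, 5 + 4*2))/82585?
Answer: 4609/165170 ≈ 0.027905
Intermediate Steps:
H(j, x) = (-11 + x)*(9 + j) (H(j, x) = (9 + j)*(-11 + x) = (-11 + x)*(9 + j))
V(f) = f*(f + 1/(2*f))
V(H(15, 5 + 4*2))/82585 = (1/2 + (-99 - 11*15 + 9*(5 + 4*2) + 15*(5 + 4*2))**2)/82585 = (1/2 + (-99 - 165 + 9*(5 + 8) + 15*(5 + 8))**2)*(1/82585) = (1/2 + (-99 - 165 + 9*13 + 15*13)**2)*(1/82585) = (1/2 + (-99 - 165 + 117 + 195)**2)*(1/82585) = (1/2 + 48**2)*(1/82585) = (1/2 + 2304)*(1/82585) = (4609/2)*(1/82585) = 4609/165170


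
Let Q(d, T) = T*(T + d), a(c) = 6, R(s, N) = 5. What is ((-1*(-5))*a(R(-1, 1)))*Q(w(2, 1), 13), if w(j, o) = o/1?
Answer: 5460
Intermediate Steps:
w(j, o) = o (w(j, o) = o*1 = o)
((-1*(-5))*a(R(-1, 1)))*Q(w(2, 1), 13) = (-1*(-5)*6)*(13*(13 + 1)) = (5*6)*(13*14) = 30*182 = 5460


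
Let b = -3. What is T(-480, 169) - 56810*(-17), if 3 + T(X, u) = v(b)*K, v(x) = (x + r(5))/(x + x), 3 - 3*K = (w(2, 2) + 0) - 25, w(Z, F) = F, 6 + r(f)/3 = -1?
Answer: 2897405/3 ≈ 9.6580e+5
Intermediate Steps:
r(f) = -21 (r(f) = -18 + 3*(-1) = -18 - 3 = -21)
K = 26/3 (K = 1 - ((2 + 0) - 25)/3 = 1 - (2 - 25)/3 = 1 - ⅓*(-23) = 1 + 23/3 = 26/3 ≈ 8.6667)
v(x) = (-21 + x)/(2*x) (v(x) = (x - 21)/(x + x) = (-21 + x)/((2*x)) = (-21 + x)*(1/(2*x)) = (-21 + x)/(2*x))
T(X, u) = 95/3 (T(X, u) = -3 + ((½)*(-21 - 3)/(-3))*(26/3) = -3 + ((½)*(-⅓)*(-24))*(26/3) = -3 + 4*(26/3) = -3 + 104/3 = 95/3)
T(-480, 169) - 56810*(-17) = 95/3 - 56810*(-17) = 95/3 + 965770 = 2897405/3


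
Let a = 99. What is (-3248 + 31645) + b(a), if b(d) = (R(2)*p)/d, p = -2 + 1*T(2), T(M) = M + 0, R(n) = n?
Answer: 28397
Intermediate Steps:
T(M) = M
p = 0 (p = -2 + 1*2 = -2 + 2 = 0)
b(d) = 0 (b(d) = (2*0)/d = 0/d = 0)
(-3248 + 31645) + b(a) = (-3248 + 31645) + 0 = 28397 + 0 = 28397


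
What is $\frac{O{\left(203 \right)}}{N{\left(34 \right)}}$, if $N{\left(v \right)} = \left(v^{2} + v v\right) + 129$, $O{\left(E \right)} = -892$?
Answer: $- \frac{892}{2441} \approx -0.36542$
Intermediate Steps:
$N{\left(v \right)} = 129 + 2 v^{2}$ ($N{\left(v \right)} = \left(v^{2} + v^{2}\right) + 129 = 2 v^{2} + 129 = 129 + 2 v^{2}$)
$\frac{O{\left(203 \right)}}{N{\left(34 \right)}} = - \frac{892}{129 + 2 \cdot 34^{2}} = - \frac{892}{129 + 2 \cdot 1156} = - \frac{892}{129 + 2312} = - \frac{892}{2441}$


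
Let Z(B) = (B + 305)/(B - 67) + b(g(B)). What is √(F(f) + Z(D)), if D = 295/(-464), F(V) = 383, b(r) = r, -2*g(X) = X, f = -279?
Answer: √2231273448807942/2426952 ≈ 19.463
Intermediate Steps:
g(X) = -X/2
D = -295/464 (D = 295*(-1/464) = -295/464 ≈ -0.63578)
Z(B) = -B/2 + (305 + B)/(-67 + B) (Z(B) = (B + 305)/(B - 67) - B/2 = (305 + B)/(-67 + B) - B/2 = -B/2 + (305 + B)/(-67 + B))
√(F(f) + Z(D)) = √(383 + (610 - (-295/464)² + 69*(-295/464))/(2*(-67 - 295/464))) = √(383 + (610 - 1*87025/215296 - 20355/464)/(2*(-31383/464))) = √(383 + (½)*(-464/31383)*(610 - 87025/215296 - 20355/464)) = √(383 + (½)*(-464/31383)*(121798815/215296)) = √(383 - 40599605/9707808) = √(3677490859/9707808) = √2231273448807942/2426952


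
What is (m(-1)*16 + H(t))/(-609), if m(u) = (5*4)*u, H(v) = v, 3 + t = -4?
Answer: 109/203 ≈ 0.53695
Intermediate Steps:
t = -7 (t = -3 - 4 = -7)
m(u) = 20*u
(m(-1)*16 + H(t))/(-609) = ((20*(-1))*16 - 7)/(-609) = (-20*16 - 7)*(-1/609) = (-320 - 7)*(-1/609) = -327*(-1/609) = 109/203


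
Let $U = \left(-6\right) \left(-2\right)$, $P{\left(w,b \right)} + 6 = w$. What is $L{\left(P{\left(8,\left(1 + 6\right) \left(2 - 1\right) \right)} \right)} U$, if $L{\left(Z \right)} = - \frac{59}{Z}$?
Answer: $-354$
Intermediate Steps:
$P{\left(w,b \right)} = -6 + w$
$U = 12$
$L{\left(P{\left(8,\left(1 + 6\right) \left(2 - 1\right) \right)} \right)} U = - \frac{59}{-6 + 8} \cdot 12 = - \frac{59}{2} \cdot 12 = \left(-59\right) \frac{1}{2} \cdot 12 = \left(- \frac{59}{2}\right) 12 = -354$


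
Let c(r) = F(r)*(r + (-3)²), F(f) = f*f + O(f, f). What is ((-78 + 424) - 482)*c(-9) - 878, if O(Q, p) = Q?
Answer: -878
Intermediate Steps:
F(f) = f + f² (F(f) = f*f + f = f² + f = f + f²)
c(r) = r*(1 + r)*(9 + r) (c(r) = (r*(1 + r))*(r + (-3)²) = (r*(1 + r))*(r + 9) = (r*(1 + r))*(9 + r) = r*(1 + r)*(9 + r))
((-78 + 424) - 482)*c(-9) - 878 = ((-78 + 424) - 482)*(-9*(1 - 9)*(9 - 9)) - 878 = (346 - 482)*(-9*(-8)*0) - 878 = -136*0 - 878 = 0 - 878 = -878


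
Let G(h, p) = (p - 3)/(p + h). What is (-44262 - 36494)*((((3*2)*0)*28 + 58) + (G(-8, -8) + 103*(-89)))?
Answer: 2942203537/4 ≈ 7.3555e+8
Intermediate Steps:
G(h, p) = (-3 + p)/(h + p)
(-44262 - 36494)*((((3*2)*0)*28 + 58) + (G(-8, -8) + 103*(-89))) = (-44262 - 36494)*((((3*2)*0)*28 + 58) + ((-3 - 8)/(-8 - 8) + 103*(-89))) = -80756*(((6*0)*28 + 58) + (-11/(-16) - 9167)) = -80756*((0*28 + 58) + (-1/16*(-11) - 9167)) = -80756*((0 + 58) + (11/16 - 9167)) = -80756*(58 - 146661/16) = -80756*(-145733/16) = 2942203537/4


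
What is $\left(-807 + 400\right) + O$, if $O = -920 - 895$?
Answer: $-2222$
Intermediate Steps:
$O = -1815$
$\left(-807 + 400\right) + O = \left(-807 + 400\right) - 1815 = -407 - 1815 = -2222$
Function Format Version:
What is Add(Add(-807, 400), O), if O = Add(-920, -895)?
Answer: -2222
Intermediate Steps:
O = -1815
Add(Add(-807, 400), O) = Add(Add(-807, 400), -1815) = Add(-407, -1815) = -2222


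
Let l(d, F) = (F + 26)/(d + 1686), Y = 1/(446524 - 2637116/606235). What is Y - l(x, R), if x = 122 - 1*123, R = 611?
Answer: -172432228589313/456122490440440 ≈ -0.37804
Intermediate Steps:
x = -1 (x = 122 - 123 = -1)
Y = 606235/270695840024 (Y = 1/(446524 - 2637116*1/606235) = 1/(446524 - 2637116/606235) = 1/(270695840024/606235) = 606235/270695840024 ≈ 2.2395e-6)
l(d, F) = (26 + F)/(1686 + d)
Y - l(x, R) = 606235/270695840024 - (26 + 611)/(1686 - 1) = 606235/270695840024 - 637/1685 = -172432228589313/456122490440440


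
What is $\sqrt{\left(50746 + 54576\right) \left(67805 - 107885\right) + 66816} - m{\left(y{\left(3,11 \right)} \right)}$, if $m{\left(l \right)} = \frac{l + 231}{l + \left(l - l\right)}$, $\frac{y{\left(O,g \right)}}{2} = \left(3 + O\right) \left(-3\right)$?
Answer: $\frac{65}{12} + 4 i \sqrt{263827434} \approx 5.4167 + 64971.0 i$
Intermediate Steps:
$y{\left(O,g \right)} = -18 - 6 O$ ($y{\left(O,g \right)} = 2 \left(3 + O\right) \left(-3\right) = 2 \left(-9 - 3 O\right) = -18 - 6 O$)
$m{\left(l \right)} = \frac{231 + l}{l}$ ($m{\left(l \right)} = \frac{231 + l}{l + 0} = \frac{231 + l}{l}$)
$\sqrt{\left(50746 + 54576\right) \left(67805 - 107885\right) + 66816} - m{\left(y{\left(3,11 \right)} \right)} = \sqrt{\left(50746 + 54576\right) \left(67805 - 107885\right) + 66816} - \frac{231 - 36}{-18 - 18} = \sqrt{105322 \left(-40080\right) + 66816} - \frac{231 - 36}{-18 - 18} = \sqrt{-4221305760 + 66816} - \frac{231 - 36}{-36} = \sqrt{-4221238944} - \left(- \frac{1}{36}\right) 195 = 4 i \sqrt{263827434} - - \frac{65}{12} = 4 i \sqrt{263827434} + \frac{65}{12} = \frac{65}{12} + 4 i \sqrt{263827434}$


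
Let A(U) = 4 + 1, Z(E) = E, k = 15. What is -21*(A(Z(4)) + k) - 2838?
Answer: -3258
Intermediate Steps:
A(U) = 5
-21*(A(Z(4)) + k) - 2838 = -21*(5 + 15) - 2838 = -21*20 - 2838 = -420 - 2838 = -3258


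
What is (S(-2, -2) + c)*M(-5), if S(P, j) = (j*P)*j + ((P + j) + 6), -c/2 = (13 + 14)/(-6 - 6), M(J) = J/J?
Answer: -3/2 ≈ -1.5000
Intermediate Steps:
M(J) = 1
c = 9/2 (c = -2*(13 + 14)/(-6 - 6) = -54/(-12) = -54*(-1)/12 = -2*(-9/4) = 9/2 ≈ 4.5000)
S(P, j) = 6 + P + j + P*j**2 (S(P, j) = (P*j)*j + (6 + P + j) = P*j**2 + (6 + P + j) = 6 + P + j + P*j**2)
(S(-2, -2) + c)*M(-5) = ((6 - 2 - 2 - 2*(-2)**2) + 9/2)*1 = ((6 - 2 - 2 - 2*4) + 9/2)*1 = ((6 - 2 - 2 - 8) + 9/2)*1 = (-6 + 9/2)*1 = -3/2*1 = -3/2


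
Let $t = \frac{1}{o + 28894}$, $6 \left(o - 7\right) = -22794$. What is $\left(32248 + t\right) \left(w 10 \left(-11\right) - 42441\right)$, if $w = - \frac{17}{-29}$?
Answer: $- \frac{997824267350723}{727958} \approx -1.3707 \cdot 10^{9}$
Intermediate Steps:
$o = -3792$ ($o = 7 + \frac{1}{6} \left(-22794\right) = 7 - 3799 = -3792$)
$w = \frac{17}{29}$ ($w = \left(-17\right) \left(- \frac{1}{29}\right) = \frac{17}{29} \approx 0.58621$)
$t = \frac{1}{25102}$ ($t = \frac{1}{-3792 + 28894} = \frac{1}{25102} \approx 3.9837 \cdot 10^{-5}$)
$\left(32248 + t\right) \left(w 10 \left(-11\right) - 42441\right) = \left(32248 + \frac{1}{25102}\right) \left(\frac{17}{29} \cdot 10 \left(-11\right) - 42441\right) = \frac{809489297 \left(\frac{170}{29} \left(-11\right) - 42441\right)}{25102} = \frac{809489297 \left(- \frac{1870}{29} - 42441\right)}{25102} = \frac{809489297}{25102} \left(- \frac{1232659}{29}\right) = - \frac{997824267350723}{727958}$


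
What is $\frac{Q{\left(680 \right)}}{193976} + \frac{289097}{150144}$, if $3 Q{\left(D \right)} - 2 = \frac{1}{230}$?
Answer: $\frac{11682912497}{6067569280} \approx 1.9255$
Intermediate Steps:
$Q{\left(D \right)} = \frac{461}{690}$ ($Q{\left(D \right)} = \frac{2}{3} + \frac{1}{3 \cdot 230} = \frac{2}{3} + \frac{1}{3} \cdot \frac{1}{230} = \frac{2}{3} + \frac{1}{690} = \frac{461}{690}$)
$\frac{Q{\left(680 \right)}}{193976} + \frac{289097}{150144} = \frac{461}{690 \cdot 193976} + \frac{289097}{150144} = \frac{461}{690} \cdot \frac{1}{193976} + 289097 \cdot \frac{1}{150144} = \frac{461}{133843440} + \frac{289097}{150144} = \frac{11682912497}{6067569280}$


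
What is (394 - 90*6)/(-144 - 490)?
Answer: 73/317 ≈ 0.23028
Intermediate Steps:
(394 - 90*6)/(-144 - 490) = (394 - 540)/(-634) = -146*(-1/634) = 73/317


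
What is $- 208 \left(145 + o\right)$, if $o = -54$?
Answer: $-18928$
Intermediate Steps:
$- 208 \left(145 + o\right) = - 208 \left(145 - 54\right) = \left(-208\right) 91 = -18928$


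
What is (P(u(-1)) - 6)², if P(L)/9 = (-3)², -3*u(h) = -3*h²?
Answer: 5625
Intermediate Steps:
u(h) = h² (u(h) = -(-1)*h² = h²)
P(L) = 81 (P(L) = 9*(-3)² = 9*9 = 81)
(P(u(-1)) - 6)² = (81 - 6)² = 75² = 5625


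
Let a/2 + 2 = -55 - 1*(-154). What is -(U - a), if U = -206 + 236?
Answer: 164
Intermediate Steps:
U = 30
a = 194 (a = -4 + 2*(-55 - 1*(-154)) = -4 + 2*(-55 + 154) = -4 + 2*99 = -4 + 198 = 194)
-(U - a) = -(30 - 1*194) = -(30 - 194) = -1*(-164) = 164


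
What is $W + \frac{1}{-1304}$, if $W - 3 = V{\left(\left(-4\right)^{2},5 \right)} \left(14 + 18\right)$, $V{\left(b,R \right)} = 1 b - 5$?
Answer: $\frac{462919}{1304} \approx 355.0$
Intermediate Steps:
$V{\left(b,R \right)} = -5 + b$ ($V{\left(b,R \right)} = b - 5 = -5 + b$)
$W = 355$ ($W = 3 + \left(-5 + \left(-4\right)^{2}\right) \left(14 + 18\right) = 3 + \left(-5 + 16\right) 32 = 3 + 11 \cdot 32 = 3 + 352 = 355$)
$W + \frac{1}{-1304} = 355 + \frac{1}{-1304} = 355 - \frac{1}{1304} = \frac{462919}{1304}$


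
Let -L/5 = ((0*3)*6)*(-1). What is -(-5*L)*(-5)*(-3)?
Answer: 0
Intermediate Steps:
L = 0 (L = -5*(0*3)*6*(-1) = -5*0*6*(-1) = -0*(-1) = -5*0 = 0)
-(-5*L)*(-5)*(-3) = -(-5*0)*(-5)*(-3) = -0*(-5)*(-3) = -1*0*(-3) = 0*(-3) = 0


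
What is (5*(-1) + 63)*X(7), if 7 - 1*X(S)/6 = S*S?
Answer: -14616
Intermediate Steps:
X(S) = 42 - 6*S² (X(S) = 42 - 6*S*S = 42 - 6*S²)
(5*(-1) + 63)*X(7) = (5*(-1) + 63)*(42 - 6*7²) = (-5 + 63)*(42 - 6*49) = 58*(42 - 294) = 58*(-252) = -14616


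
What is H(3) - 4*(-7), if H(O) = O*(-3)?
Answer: 19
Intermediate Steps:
H(O) = -3*O
H(3) - 4*(-7) = -3*3 - 4*(-7) = -9 + 28 = 19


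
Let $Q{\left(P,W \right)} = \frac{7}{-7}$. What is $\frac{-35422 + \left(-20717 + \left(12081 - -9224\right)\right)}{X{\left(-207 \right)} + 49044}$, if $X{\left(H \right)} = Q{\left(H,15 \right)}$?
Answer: $- \frac{34834}{49043} \approx -0.71027$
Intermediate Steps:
$Q{\left(P,W \right)} = -1$ ($Q{\left(P,W \right)} = 7 \left(- \frac{1}{7}\right) = -1$)
$X{\left(H \right)} = -1$
$\frac{-35422 + \left(-20717 + \left(12081 - -9224\right)\right)}{X{\left(-207 \right)} + 49044} = \frac{-35422 + \left(-20717 + \left(12081 - -9224\right)\right)}{-1 + 49044} = \frac{-35422 + \left(-20717 + \left(12081 + 9224\right)\right)}{49043} = \left(-35422 + \left(-20717 + 21305\right)\right) \frac{1}{49043} = \left(-35422 + 588\right) \frac{1}{49043} = \left(-34834\right) \frac{1}{49043} = - \frac{34834}{49043}$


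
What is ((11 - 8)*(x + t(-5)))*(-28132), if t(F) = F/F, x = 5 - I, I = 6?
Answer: 0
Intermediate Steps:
x = -1 (x = 5 - 1*6 = 5 - 6 = -1)
t(F) = 1
((11 - 8)*(x + t(-5)))*(-28132) = ((11 - 8)*(-1 + 1))*(-28132) = (3*0)*(-28132) = 0*(-28132) = 0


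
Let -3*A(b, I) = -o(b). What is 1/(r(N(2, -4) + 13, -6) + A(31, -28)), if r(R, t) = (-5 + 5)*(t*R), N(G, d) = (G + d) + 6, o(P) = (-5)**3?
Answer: -3/125 ≈ -0.024000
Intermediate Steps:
o(P) = -125
N(G, d) = 6 + G + d
A(b, I) = -125/3 (A(b, I) = -(-1)*(-125)/3 = -1/3*125 = -125/3)
r(R, t) = 0 (r(R, t) = 0*(R*t) = 0)
1/(r(N(2, -4) + 13, -6) + A(31, -28)) = 1/(0 - 125/3) = 1/(-125/3) = -3/125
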